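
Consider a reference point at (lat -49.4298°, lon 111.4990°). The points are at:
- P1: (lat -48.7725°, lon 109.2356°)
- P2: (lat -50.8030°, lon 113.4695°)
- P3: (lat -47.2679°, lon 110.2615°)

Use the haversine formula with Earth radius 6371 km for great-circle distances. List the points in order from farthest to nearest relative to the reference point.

P3, P2, P1

Computing each great-circle distance from (lat -49.4298°, lon 111.4990°):
P3 (lat -47.2679°, lon 110.2615°): 257.2 km
P2 (lat -50.8030°, lon 113.4695°): 207.5 km
P1 (lat -48.7725°, lon 109.2356°): 180.3 km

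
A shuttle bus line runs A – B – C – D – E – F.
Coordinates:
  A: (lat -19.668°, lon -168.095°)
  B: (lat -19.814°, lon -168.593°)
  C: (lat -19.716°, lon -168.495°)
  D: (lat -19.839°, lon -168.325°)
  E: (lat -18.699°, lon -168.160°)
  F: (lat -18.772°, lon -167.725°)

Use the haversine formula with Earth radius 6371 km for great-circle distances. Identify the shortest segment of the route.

B–C

Leg distances:
A→B: 54.6 km
B→C: 15.0 km
C→D: 22.4 km
D→E: 127.9 km
E→F: 46.5 km
The shortest leg is B–C at 15.0 km.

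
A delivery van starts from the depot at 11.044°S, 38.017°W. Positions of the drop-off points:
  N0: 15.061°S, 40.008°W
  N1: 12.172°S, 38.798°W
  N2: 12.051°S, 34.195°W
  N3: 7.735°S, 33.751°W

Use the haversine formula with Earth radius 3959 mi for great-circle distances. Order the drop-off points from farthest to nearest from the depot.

Distance from the depot at 11.044°S, 38.017°W to each:
N3 7.735°S, 33.751°W: 369.9 mi
N0 15.061°S, 40.008°W: 308.2 mi
N2 12.051°S, 34.195°W: 267.9 mi
N1 12.172°S, 38.798°W: 94.2 mi

N3, N0, N2, N1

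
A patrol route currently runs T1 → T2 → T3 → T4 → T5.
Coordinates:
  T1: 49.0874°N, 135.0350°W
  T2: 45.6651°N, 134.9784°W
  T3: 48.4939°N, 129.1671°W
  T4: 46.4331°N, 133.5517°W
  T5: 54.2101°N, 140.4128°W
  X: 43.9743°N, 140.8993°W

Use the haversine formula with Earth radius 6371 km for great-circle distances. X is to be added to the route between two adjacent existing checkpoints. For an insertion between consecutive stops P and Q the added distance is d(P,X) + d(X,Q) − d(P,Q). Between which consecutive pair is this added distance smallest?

between T4 and T5

Added distance for inserting X between each consecutive pair:
T1–T2: 846.5 km
T2–T3: 993.9 km
T3–T4: 1266.9 km
T4–T5: 784.2 km
Smallest added distance is 784.2 km, inserting between T4 and T5.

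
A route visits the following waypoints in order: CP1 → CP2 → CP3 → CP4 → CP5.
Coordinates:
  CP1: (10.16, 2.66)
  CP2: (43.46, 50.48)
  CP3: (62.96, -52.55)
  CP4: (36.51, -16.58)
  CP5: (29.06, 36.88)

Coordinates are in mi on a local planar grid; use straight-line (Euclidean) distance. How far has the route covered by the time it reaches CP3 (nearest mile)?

163 mi

Leg distances:
CP1→CP2: 58.3 mi  (cumulative 58.3 mi)
CP2→CP3: 104.9 mi  (cumulative 163.1 mi)
Cumulative distance at CP3 ≈ 163 mi.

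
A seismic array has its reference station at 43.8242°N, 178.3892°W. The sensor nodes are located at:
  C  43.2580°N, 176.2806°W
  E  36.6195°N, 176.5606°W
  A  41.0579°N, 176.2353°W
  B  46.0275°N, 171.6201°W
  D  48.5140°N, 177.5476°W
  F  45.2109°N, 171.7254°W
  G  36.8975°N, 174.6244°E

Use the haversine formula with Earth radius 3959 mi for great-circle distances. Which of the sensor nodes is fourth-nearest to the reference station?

Distance to each, sorted:
C: 112.6 mi
A: 220.4 mi
D: 326.5 mi
F: 341.9 mi
B: 364.3 mi
E: 507.1 mi
G: 603.1 mi
The fourth-nearest is F at 341.9 mi.

F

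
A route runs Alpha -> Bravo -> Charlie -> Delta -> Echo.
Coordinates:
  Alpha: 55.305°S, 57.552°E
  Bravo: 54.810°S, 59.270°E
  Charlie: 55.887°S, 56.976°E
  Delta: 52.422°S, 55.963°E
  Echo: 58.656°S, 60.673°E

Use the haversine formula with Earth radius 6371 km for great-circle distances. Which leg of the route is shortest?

Alpha–Bravo

Leg distances:
Alpha→Bravo: 122.5 km
Bravo→Charlie: 188.1 km
Charlie→Delta: 390.9 km
Delta→Echo: 753.4 km
The shortest leg is Alpha–Bravo at 122.5 km.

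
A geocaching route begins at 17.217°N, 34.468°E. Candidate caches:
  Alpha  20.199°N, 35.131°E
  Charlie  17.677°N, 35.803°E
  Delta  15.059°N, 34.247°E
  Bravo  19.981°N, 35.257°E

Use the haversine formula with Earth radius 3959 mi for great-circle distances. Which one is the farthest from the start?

Distances from the start (17.217°N, 34.468°E):
Alpha: 210.6 mi
Bravo: 197.9 mi
Delta: 149.8 mi
Charlie: 93.6 mi
The farthest is Alpha at 210.6 mi.

Alpha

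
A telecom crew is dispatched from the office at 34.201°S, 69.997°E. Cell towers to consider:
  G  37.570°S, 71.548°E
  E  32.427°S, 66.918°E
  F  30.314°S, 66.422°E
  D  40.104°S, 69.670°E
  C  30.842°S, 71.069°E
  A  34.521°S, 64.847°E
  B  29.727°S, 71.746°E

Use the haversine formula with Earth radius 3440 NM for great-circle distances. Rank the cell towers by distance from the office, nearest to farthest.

Computing each great-circle distance from 34.201°S, 69.997°E:
E 32.427°S, 66.918°E: 187.6 NM
C 30.842°S, 71.069°E: 208.8 NM
G 37.570°S, 71.548°E: 215.9 NM
A 34.521°S, 64.847°E: 255.9 NM
B 29.727°S, 71.746°E: 283.0 NM
F 30.314°S, 66.422°E: 295.6 NM
D 40.104°S, 69.670°E: 354.8 NM

E, C, G, A, B, F, D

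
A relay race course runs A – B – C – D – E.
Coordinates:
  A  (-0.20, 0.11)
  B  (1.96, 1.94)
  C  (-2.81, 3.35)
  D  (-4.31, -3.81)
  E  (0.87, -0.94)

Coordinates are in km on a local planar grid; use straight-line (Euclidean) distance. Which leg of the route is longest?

Leg distances:
A→B: 2.8 km
B→C: 5.0 km
C→D: 7.3 km
D→E: 5.9 km
The longest leg is C–D at 7.3 km.

C–D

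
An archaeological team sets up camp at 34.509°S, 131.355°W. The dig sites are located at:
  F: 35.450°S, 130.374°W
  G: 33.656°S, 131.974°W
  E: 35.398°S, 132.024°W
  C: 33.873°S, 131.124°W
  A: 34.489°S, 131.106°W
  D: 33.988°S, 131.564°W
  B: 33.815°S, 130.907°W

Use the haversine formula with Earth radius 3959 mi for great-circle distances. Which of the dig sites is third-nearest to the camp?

Distance to each, sorted:
A: 14.2 mi
D: 37.9 mi
C: 45.9 mi
B: 54.4 mi
G: 68.8 mi
E: 72.2 mi
F: 85.5 mi
The third-nearest is C at 45.9 mi.

C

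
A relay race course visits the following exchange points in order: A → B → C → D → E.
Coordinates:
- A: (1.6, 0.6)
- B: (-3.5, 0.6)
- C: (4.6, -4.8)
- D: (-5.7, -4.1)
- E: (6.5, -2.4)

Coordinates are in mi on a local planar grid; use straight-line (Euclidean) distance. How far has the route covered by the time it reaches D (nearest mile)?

Leg distances:
A→B: 5.1 mi  (cumulative 5.1 mi)
B→C: 9.7 mi  (cumulative 14.8 mi)
C→D: 10.3 mi  (cumulative 25.2 mi)
Cumulative distance at D ≈ 25 mi.

25 mi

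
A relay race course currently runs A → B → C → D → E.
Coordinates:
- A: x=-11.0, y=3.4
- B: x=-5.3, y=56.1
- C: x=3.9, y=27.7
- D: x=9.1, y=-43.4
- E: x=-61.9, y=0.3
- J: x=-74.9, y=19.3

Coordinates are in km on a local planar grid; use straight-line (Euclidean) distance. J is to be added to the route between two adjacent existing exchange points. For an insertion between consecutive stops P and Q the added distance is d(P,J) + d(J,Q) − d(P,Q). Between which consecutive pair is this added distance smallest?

between D and E

Added distance for inserting J between each consecutive pair:
A–B: 91.6 km
B–C: 128.1 km
C–D: 112.8 km
D–E: 44.5 km
Smallest added distance is 44.5 km, inserting between D and E.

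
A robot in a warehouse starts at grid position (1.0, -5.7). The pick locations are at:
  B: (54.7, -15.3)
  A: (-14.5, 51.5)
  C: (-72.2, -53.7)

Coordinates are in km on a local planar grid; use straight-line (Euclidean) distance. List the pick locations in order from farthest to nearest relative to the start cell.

Distances from the start cell:
C (-72.2, -53.7): 87.5 km
A (-14.5, 51.5): 59.3 km
B (54.7, -15.3): 54.6 km

C, A, B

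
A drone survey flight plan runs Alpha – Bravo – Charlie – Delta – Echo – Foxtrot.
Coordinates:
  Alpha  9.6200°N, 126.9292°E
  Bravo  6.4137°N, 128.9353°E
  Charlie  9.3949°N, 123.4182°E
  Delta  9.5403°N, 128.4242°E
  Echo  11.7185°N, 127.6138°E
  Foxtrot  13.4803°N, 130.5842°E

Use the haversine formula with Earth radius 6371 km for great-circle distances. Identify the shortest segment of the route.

Delta–Echo

Leg distances:
Alpha→Bravo: 419.4 km
Bravo→Charlie: 692.1 km
Charlie→Delta: 549.3 km
Delta→Echo: 257.9 km
Echo→Foxtrot: 377.2 km
The shortest leg is Delta–Echo at 257.9 km.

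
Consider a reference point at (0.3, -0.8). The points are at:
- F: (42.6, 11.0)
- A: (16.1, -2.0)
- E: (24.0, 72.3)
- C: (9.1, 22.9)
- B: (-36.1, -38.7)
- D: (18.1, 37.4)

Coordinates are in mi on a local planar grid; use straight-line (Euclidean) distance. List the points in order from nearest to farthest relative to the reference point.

Distances from the reference point:
A (16.1, -2.0): 15.8 mi
C (9.1, 22.9): 25.3 mi
D (18.1, 37.4): 42.1 mi
F (42.6, 11.0): 43.9 mi
B (-36.1, -38.7): 52.5 mi
E (24.0, 72.3): 76.8 mi

A, C, D, F, B, E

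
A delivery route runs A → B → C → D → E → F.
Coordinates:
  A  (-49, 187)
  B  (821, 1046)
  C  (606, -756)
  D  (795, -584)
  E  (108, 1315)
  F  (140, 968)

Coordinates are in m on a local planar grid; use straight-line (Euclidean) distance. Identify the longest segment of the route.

Leg distances:
A→B: 1222.6 m
B→C: 1814.8 m
C→D: 255.5 m
D→E: 2019.4 m
E→F: 348.5 m
The longest leg is D–E at 2019.4 m.

D–E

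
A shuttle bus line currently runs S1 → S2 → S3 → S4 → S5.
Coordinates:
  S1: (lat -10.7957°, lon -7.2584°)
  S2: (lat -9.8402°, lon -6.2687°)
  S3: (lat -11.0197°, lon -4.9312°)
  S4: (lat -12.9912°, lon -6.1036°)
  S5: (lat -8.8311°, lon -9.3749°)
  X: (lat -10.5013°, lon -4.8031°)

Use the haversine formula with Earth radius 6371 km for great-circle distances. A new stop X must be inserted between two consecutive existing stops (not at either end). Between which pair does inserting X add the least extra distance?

Added distance for inserting X between each consecutive pair:
S1–S2: 295.1 km
S2–S3: 39.3 km
S3–S4: 116.7 km
S4–S5: 261.0 km
Smallest added distance is 39.3 km, inserting between S2 and S3.

between S2 and S3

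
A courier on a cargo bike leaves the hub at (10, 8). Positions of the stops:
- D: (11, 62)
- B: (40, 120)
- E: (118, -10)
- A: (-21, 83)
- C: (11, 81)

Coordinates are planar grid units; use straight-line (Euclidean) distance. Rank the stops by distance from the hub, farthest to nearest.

B, E, A, C, D

Distance from the hub at (10, 8) to each:
B (40, 120): 115.9
E (118, -10): 109.5
A (-21, 83): 81.2
C (11, 81): 73.0
D (11, 62): 54.0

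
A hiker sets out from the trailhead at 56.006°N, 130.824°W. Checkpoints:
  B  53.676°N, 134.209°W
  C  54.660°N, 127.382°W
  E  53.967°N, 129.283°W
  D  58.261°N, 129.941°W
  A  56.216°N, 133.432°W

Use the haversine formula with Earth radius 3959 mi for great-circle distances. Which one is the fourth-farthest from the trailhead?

Distance to each, sorted:
B: 209.9 mi
C: 164.1 mi
D: 159.3 mi
E: 153.6 mi
A: 101.5 mi
The fourth-farthest is E at 153.6 mi.

E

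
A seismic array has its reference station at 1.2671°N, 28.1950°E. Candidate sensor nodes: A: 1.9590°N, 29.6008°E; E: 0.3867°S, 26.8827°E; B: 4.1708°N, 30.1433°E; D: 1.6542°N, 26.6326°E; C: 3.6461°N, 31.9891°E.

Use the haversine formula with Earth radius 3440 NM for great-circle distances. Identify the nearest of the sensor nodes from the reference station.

Distances from the reference station (1.2671°N, 28.1950°E):
A: 94.0 NM
D: 96.6 NM
E: 126.8 NM
B: 209.9 NM
C: 268.7 NM
The nearest is A at 94.0 NM.

A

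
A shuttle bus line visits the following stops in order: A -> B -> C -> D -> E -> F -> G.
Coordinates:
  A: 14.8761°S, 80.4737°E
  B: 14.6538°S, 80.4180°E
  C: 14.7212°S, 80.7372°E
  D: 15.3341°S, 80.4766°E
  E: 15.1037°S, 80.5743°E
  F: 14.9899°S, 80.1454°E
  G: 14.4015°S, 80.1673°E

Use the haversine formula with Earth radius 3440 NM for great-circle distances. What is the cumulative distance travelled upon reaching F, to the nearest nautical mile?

Leg distances:
A→B: 13.7 NM  (cumulative 13.7 NM)
B→C: 19.0 NM  (cumulative 32.7 NM)
C→D: 39.8 NM  (cumulative 72.5 NM)
D→E: 14.9 NM  (cumulative 87.4 NM)
E→F: 25.8 NM  (cumulative 113.2 NM)
Cumulative distance at F ≈ 113 NM.

113 NM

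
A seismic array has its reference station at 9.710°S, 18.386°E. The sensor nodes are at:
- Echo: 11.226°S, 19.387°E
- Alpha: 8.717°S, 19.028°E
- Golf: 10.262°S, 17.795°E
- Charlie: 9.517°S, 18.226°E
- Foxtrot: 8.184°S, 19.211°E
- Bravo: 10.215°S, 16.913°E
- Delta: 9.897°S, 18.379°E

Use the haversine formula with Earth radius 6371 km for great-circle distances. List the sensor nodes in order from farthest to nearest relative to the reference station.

Echo, Foxtrot, Bravo, Alpha, Golf, Charlie, Delta

Distances from the reference station:
Echo 11.226°S, 19.387°E: 201.0 km
Foxtrot 8.184°S, 19.211°E: 192.4 km
Bravo 10.215°S, 16.913°E: 170.8 km
Alpha 8.717°S, 19.028°E: 131.0 km
Golf 10.262°S, 17.795°E: 89.2 km
Charlie 9.517°S, 18.226°E: 27.7 km
Delta 9.897°S, 18.379°E: 20.8 km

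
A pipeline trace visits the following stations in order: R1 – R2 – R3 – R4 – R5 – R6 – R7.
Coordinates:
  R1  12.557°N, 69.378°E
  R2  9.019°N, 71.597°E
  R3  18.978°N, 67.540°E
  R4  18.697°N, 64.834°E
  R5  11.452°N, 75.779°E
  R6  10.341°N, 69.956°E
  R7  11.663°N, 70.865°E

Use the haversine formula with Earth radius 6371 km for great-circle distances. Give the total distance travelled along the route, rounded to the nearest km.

Leg distances:
R1→R2: 462.1 km  (cumulative 462.1 km)
R2→R3: 1190.5 km  (cumulative 1652.6 km)
R3→R4: 286.5 km  (cumulative 1939.1 km)
R4→R5: 1423.9 km  (cumulative 3362.9 km)
R5→R6: 647.7 km  (cumulative 4010.6 km)
R6→R7: 177.3 km  (cumulative 4188.0 km)
Total route length ≈ 4188 km.

4188 km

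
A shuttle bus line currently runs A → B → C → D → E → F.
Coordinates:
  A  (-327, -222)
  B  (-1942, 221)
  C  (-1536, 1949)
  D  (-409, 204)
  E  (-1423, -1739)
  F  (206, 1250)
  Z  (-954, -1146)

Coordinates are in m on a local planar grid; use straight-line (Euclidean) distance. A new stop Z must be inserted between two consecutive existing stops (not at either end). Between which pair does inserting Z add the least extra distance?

Added distance for inserting Z between each consecutive pair:
A–B: 1128.7 m
B–C: 3060.9 m
C–D: 2527.8 m
D–E: 20.2 m
E–F: 14.0 m
Smallest added distance is 14.0 m, inserting between E and F.

between E and F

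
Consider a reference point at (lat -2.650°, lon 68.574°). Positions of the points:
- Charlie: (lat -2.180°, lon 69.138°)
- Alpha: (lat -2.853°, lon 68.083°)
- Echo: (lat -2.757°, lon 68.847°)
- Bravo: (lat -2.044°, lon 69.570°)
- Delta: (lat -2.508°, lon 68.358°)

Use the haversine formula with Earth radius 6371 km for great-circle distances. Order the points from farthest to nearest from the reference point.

Bravo, Charlie, Alpha, Echo, Delta

Computing each great-circle distance from (lat -2.650°, lon 68.574°):
Bravo (lat -2.044°, lon 69.570°): 129.6 km
Charlie (lat -2.180°, lon 69.138°): 81.6 km
Alpha (lat -2.853°, lon 68.083°): 59.0 km
Echo (lat -2.757°, lon 68.847°): 32.6 km
Delta (lat -2.508°, lon 68.358°): 28.7 km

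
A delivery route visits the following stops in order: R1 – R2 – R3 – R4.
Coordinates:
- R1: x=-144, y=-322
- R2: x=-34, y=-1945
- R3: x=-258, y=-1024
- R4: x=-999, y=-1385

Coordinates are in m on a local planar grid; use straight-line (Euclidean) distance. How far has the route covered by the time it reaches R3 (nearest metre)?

2575 m

Leg distances:
R1→R2: 1626.7 m  (cumulative 1626.7 m)
R2→R3: 947.8 m  (cumulative 2574.6 m)
Cumulative distance at R3 ≈ 2575 m.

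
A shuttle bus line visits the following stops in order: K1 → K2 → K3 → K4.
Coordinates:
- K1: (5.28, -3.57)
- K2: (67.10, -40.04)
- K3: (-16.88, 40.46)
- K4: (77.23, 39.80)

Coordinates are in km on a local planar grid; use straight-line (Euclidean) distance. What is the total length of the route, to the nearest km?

282 km

Leg distances:
K1→K2: 71.8 km  (cumulative 71.8 km)
K2→K3: 116.3 km  (cumulative 188.1 km)
K3→K4: 94.1 km  (cumulative 282.2 km)
Total route length ≈ 282 km.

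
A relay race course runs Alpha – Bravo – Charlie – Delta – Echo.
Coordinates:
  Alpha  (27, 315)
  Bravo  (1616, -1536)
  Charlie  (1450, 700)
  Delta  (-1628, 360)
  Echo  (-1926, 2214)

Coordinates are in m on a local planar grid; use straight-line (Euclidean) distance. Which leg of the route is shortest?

Leg distances:
Alpha→Bravo: 2439.5 m
Bravo→Charlie: 2242.2 m
Charlie→Delta: 3096.7 m
Delta→Echo: 1877.8 m
The shortest leg is Delta–Echo at 1877.8 m.

Delta–Echo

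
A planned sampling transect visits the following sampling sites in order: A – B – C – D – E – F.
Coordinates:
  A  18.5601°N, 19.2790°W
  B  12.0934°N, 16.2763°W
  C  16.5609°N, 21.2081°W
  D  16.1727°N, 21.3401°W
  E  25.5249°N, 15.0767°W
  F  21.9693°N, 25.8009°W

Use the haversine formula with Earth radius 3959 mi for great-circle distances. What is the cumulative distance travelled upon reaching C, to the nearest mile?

941 mi

Leg distances:
A→B: 489.5 mi  (cumulative 489.5 mi)
B→C: 451.9 mi  (cumulative 941.5 mi)
Cumulative distance at C ≈ 941 mi.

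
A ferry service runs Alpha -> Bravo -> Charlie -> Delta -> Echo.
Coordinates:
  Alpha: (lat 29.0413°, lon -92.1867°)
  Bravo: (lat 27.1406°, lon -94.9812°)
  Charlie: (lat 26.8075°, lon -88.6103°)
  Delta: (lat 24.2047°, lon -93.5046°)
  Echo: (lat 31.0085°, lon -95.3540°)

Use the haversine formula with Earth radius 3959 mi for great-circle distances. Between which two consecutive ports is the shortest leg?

Alpha–Bravo

Leg distances:
Alpha→Bravo: 215.1 mi
Bravo→Charlie: 393.0 mi
Charlie→Delta: 354.2 mi
Delta→Echo: 483.5 mi
The shortest leg is Alpha–Bravo at 215.1 mi.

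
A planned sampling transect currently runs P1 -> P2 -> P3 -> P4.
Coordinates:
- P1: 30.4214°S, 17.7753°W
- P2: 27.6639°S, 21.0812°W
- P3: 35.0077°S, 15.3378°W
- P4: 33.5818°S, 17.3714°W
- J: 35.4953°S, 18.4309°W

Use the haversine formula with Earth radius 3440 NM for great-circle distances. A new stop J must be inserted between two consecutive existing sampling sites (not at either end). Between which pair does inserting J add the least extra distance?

Added distance for inserting J between each consecutive pair:
P1–P2: 555.9 NM
P2–P3: 113.7 NM
P3–P4: 148.4 NM
Smallest added distance is 113.7 NM, inserting between P2 and P3.

between P2 and P3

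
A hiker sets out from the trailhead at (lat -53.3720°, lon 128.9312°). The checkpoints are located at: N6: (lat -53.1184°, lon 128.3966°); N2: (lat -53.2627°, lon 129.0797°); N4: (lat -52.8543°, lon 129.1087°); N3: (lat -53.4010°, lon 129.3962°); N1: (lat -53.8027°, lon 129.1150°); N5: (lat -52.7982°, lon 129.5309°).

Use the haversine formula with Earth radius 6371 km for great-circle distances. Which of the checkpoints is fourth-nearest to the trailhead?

Distances from the trailhead ((lat -53.3720°, lon 128.9312°)):
N2: 15.7 km
N3: 31.0 km
N6: 45.4 km
N1: 49.4 km
N4: 58.8 km
N5: 75.3 km
The fourth-nearest is N1 at 49.4 km.

N1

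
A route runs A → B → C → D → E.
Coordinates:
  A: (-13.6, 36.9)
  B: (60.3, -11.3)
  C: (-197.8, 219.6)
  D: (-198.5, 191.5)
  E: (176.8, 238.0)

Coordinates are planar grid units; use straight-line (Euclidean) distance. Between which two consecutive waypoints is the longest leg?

D–E

Leg distances:
A→B: 88.2
B→C: 346.3
C→D: 28.1
D→E: 378.2
The longest leg is D–E at 378.2.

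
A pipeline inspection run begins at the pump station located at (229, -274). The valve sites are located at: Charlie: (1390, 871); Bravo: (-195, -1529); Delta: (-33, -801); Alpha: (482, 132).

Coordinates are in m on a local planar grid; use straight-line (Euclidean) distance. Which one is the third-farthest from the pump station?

Delta

Distances from the pump station ((229, -274)):
Charlie: 1630.6 m
Bravo: 1324.7 m
Delta: 588.5 m
Alpha: 478.4 m
The third-farthest is Delta at 588.5 m.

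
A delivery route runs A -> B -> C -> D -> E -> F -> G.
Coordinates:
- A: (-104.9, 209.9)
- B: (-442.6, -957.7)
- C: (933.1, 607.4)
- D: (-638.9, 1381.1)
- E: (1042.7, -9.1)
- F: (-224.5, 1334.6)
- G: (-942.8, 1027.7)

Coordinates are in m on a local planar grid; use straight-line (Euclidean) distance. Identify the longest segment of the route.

D–E

Leg distances:
A→B: 1215.5 m
B→C: 2083.8 m
C→D: 1752.1 m
D→E: 2181.8 m
E→F: 1847.0 m
F→G: 781.1 m
The longest leg is D–E at 2181.8 m.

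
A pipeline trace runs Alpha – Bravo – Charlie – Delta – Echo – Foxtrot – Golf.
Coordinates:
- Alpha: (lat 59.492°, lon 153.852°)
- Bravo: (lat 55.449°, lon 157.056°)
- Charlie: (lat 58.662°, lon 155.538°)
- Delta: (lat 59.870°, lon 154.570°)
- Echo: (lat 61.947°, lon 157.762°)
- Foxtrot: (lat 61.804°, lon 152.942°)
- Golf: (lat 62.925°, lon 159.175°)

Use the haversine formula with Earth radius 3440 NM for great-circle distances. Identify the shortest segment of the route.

Leg distances:
Alpha→Bravo: 263.8 NM
Bravo→Charlie: 199.2 NM
Charlie→Delta: 78.4 NM
Delta→Echo: 155.6 NM
Echo→Foxtrot: 136.7 NM
Foxtrot→Golf: 186.1 NM
The shortest leg is Charlie–Delta at 78.4 NM.

Charlie–Delta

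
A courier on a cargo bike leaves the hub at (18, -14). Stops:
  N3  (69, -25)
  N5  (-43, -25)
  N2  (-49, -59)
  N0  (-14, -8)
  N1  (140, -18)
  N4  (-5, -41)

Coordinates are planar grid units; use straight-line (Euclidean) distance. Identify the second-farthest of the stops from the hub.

Distance to each, sorted:
N1: 122.1
N2: 80.7
N5: 62.0
N3: 52.2
N4: 35.5
N0: 32.6
The second-farthest is N2 at 80.7.

N2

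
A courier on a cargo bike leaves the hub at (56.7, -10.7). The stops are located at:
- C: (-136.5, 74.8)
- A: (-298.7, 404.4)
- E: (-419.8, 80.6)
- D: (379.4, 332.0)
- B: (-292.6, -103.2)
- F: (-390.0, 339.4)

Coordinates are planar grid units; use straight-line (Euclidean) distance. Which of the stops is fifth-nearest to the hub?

Distances from the hub ((56.7, -10.7)):
C: 211.3
B: 361.3
D: 470.7
E: 485.2
A: 546.5
F: 567.5
The fifth-nearest is A at 546.5.

A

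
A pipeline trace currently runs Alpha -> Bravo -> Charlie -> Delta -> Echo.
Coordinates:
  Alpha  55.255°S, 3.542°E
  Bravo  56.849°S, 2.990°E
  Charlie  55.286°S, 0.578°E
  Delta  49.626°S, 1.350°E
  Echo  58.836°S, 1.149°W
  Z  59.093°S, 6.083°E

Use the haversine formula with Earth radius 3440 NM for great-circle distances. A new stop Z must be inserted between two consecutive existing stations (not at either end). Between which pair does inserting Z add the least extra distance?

between Delta and Echo

Added distance for inserting Z between each consecutive pair:
Alpha–Bravo: 314.2 NM
Bravo–Charlie: 333.2 NM
Charlie–Delta: 540.8 NM
Delta–Echo: 256.2 NM
Smallest added distance is 256.2 NM, inserting between Delta and Echo.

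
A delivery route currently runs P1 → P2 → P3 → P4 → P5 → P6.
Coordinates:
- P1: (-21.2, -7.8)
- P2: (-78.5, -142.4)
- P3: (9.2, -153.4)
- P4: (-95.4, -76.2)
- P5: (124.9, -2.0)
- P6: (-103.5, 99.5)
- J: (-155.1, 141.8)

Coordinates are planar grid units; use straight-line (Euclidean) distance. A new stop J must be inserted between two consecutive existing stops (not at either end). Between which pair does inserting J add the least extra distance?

between P5 and P6

Added distance for inserting J between each consecutive pair:
P1–P2: 348.8
P2–P3: 543.8
P3–P4: 433.9
P4–P5: 308.3
P5–P6: 131.6
Smallest added distance is 131.6, inserting between P5 and P6.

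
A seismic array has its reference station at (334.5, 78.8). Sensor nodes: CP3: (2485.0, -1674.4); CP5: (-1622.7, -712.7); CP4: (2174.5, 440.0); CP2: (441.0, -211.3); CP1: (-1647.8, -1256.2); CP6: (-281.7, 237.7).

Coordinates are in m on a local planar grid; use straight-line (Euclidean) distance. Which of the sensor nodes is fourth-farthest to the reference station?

Distances from the reference station ((334.5, 78.8)):
CP3: 2774.6 m
CP1: 2389.9 m
CP5: 2111.2 m
CP4: 1875.1 m
CP6: 636.4 m
CP2: 309.0 m
The fourth-farthest is CP4 at 1875.1 m.

CP4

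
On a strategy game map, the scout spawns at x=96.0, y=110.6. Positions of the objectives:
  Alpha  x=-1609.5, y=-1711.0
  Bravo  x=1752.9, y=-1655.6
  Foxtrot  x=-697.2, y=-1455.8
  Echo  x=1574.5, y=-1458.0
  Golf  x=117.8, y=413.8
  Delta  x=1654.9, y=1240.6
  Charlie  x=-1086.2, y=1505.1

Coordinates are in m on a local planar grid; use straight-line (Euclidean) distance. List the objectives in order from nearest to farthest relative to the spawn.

Distance from the spawn at x=96.0, y=110.6 to each:
Golf x=117.8, y=413.8: 304.0 m
Foxtrot x=-697.2, y=-1455.8: 1755.8 m
Charlie x=-1086.2, y=1505.1: 1828.2 m
Delta x=1654.9, y=1240.6: 1925.4 m
Echo x=1574.5, y=-1458.0: 2155.6 m
Bravo x=1752.9, y=-1655.6: 2421.7 m
Alpha x=-1609.5, y=-1711.0: 2495.4 m

Golf, Foxtrot, Charlie, Delta, Echo, Bravo, Alpha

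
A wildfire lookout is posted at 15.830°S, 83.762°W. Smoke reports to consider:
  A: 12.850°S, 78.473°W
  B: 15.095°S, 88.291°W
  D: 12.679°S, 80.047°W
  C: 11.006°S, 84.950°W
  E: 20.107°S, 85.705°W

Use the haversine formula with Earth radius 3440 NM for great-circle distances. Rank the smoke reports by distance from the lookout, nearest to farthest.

B, E, D, C, A

Distances from the lookout:
B 15.095°S, 88.291°W: 265.8 NM
E 20.107°S, 85.705°W: 279.7 NM
D 12.679°S, 80.047°W: 287.2 NM
C 11.006°S, 84.950°W: 297.8 NM
A 12.850°S, 78.473°W: 355.9 NM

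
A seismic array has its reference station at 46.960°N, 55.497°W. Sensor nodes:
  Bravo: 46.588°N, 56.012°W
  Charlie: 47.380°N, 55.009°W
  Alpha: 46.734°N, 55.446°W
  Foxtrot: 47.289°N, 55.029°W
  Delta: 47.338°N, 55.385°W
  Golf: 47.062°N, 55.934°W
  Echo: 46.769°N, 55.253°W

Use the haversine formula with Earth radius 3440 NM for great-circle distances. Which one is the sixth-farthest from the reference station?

Distances from the reference station (46.960°N, 55.497°W):
Charlie: 32.1 NM
Bravo: 30.8 NM
Foxtrot: 27.5 NM
Delta: 23.2 NM
Golf: 18.9 NM
Echo: 15.2 NM
Alpha: 13.7 NM
The sixth-farthest is Echo at 15.2 NM.

Echo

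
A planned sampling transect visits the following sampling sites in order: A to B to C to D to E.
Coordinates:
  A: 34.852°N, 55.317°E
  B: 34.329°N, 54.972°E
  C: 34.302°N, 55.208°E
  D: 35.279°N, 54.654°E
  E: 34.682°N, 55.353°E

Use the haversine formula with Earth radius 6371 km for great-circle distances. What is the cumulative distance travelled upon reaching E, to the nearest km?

300 km

Leg distances:
A→B: 66.2 km  (cumulative 66.2 km)
B→C: 21.9 km  (cumulative 88.1 km)
C→D: 119.8 km  (cumulative 207.9 km)
D→E: 92.0 km  (cumulative 299.9 km)
Cumulative distance at E ≈ 300 km.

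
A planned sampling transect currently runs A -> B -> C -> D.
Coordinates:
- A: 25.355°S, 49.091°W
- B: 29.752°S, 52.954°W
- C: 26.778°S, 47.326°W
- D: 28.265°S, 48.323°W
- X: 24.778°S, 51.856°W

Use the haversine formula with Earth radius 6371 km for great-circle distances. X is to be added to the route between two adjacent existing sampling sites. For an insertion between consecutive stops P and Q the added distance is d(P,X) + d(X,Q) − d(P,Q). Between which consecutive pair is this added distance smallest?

Added distance for inserting X between each consecutive pair:
A–B: 229.8 km
B–C: 426.1 km
C–D: 836.0 km
Smallest added distance is 229.8 km, inserting between A and B.

between A and B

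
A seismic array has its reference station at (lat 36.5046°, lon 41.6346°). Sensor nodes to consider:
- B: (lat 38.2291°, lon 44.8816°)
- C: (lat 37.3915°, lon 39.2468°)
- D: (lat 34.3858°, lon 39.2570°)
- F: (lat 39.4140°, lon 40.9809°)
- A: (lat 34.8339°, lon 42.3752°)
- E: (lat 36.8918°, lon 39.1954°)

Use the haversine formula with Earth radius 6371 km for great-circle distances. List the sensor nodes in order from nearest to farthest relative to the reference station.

A, E, C, D, F, B

Distance from the reference station at (lat 36.5046°, lon 41.6346°) to each:
A (lat 34.8339°, lon 42.3752°): 197.5 km
E (lat 36.8918°, lon 39.1954°): 221.7 km
C (lat 37.3915°, lon 39.2468°): 234.0 km
D (lat 34.3858°, lon 39.2570°): 319.2 km
F (lat 39.4140°, lon 40.9809°): 328.5 km
B (lat 38.2291°, lon 44.8816°): 345.1 km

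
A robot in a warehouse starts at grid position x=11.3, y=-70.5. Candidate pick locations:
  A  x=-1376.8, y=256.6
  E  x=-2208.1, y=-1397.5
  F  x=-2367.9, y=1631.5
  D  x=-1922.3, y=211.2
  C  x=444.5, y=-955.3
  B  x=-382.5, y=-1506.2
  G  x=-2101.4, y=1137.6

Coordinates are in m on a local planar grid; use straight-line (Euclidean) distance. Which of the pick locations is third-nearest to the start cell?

Distance to each, sorted:
C: 985.2 m
A: 1426.1 m
B: 1488.7 m
D: 1954.0 m
G: 2433.7 m
E: 2585.9 m
F: 2925.3 m
The third-nearest is B at 1488.7 m.

B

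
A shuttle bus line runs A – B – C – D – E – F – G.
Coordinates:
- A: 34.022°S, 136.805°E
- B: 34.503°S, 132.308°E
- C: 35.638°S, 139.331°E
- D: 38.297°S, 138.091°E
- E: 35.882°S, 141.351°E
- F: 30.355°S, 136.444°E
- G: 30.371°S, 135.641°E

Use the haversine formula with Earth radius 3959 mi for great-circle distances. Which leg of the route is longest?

Leg distances:
A→B: 258.9 mi
B→C: 404.7 mi
C→D: 196.1 mi
D→E: 245.2 mi
E→F: 475.7 mi
F→G: 47.9 mi
The longest leg is E–F at 475.7 mi.

E–F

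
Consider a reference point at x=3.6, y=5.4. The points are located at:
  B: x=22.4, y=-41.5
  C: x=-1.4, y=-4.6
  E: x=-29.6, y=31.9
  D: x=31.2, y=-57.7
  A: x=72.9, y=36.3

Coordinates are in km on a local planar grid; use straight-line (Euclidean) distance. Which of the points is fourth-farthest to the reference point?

Distance to each, sorted:
A: 75.9 km
D: 68.9 km
B: 50.5 km
E: 42.5 km
C: 11.2 km
The fourth-farthest is E at 42.5 km.

E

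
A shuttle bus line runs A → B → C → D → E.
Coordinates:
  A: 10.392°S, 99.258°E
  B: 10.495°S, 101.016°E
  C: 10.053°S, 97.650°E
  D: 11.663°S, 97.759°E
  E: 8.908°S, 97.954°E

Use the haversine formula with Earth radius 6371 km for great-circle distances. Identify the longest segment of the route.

B–C

Leg distances:
A→B: 192.6 km
B→C: 371.5 km
C→D: 179.4 km
D→E: 307.1 km
The longest leg is B–C at 371.5 km.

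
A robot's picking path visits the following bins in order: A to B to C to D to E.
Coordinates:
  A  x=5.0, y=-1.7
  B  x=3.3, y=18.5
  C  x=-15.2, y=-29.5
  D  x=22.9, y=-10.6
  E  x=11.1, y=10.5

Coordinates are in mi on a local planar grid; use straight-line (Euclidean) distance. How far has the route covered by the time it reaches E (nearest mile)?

Leg distances:
A→B: 20.3 mi  (cumulative 20.3 mi)
B→C: 51.4 mi  (cumulative 71.7 mi)
C→D: 42.5 mi  (cumulative 114.2 mi)
D→E: 24.2 mi  (cumulative 138.4 mi)
Cumulative distance at E ≈ 138 mi.

138 mi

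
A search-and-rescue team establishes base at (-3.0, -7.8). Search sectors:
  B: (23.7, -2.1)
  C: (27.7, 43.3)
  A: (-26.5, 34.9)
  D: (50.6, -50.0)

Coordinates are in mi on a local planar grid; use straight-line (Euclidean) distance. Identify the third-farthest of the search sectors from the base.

Distances from the base ((-3.0, -7.8)):
D: 68.2 mi
C: 59.6 mi
A: 48.7 mi
B: 27.3 mi
The third-farthest is A at 48.7 mi.

A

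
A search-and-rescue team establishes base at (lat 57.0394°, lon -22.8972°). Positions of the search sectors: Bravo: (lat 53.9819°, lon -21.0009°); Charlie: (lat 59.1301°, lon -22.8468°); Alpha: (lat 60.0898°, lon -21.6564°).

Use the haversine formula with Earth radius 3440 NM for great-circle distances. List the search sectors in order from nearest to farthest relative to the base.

Charlie, Alpha, Bravo

Distance from the base at (lat 57.0394°, lon -22.8972°) to each:
Charlie (lat 59.1301°, lon -22.8468°): 125.5 NM
Alpha (lat 60.0898°, lon -21.6564°): 187.2 NM
Bravo (lat 53.9819°, lon -21.0009°): 194.5 NM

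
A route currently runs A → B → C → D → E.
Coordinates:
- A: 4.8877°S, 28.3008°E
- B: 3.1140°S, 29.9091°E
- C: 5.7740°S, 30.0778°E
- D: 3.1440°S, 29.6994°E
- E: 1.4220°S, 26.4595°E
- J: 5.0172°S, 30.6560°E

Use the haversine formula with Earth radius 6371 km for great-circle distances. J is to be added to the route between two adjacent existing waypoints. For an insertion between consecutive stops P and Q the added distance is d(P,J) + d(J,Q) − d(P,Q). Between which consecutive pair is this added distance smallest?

between B and C

Added distance for inserting J between each consecutive pair:
A–B: 222.6 km
B–C: 36.6 km
C–D: 44.0 km
D–E: 439.9 km
Smallest added distance is 36.6 km, inserting between B and C.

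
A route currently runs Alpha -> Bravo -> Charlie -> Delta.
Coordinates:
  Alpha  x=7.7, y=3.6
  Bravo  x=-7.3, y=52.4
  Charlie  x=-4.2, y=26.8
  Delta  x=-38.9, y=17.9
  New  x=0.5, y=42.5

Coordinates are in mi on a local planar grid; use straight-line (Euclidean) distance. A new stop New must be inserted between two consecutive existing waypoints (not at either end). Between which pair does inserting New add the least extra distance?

Added distance for inserting New between each consecutive pair:
Alpha–Bravo: 1.1 mi
Bravo–Charlie: 3.2 mi
Charlie–Delta: 27.0 mi
Smallest added distance is 1.1 mi, inserting between Alpha and Bravo.

between Alpha and Bravo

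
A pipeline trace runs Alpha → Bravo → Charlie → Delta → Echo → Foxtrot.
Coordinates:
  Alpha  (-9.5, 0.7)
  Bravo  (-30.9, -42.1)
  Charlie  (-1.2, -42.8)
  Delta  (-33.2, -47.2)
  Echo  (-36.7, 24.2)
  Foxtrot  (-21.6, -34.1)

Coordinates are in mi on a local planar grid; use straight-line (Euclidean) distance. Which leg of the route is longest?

Delta–Echo

Leg distances:
Alpha→Bravo: 47.9 mi
Bravo→Charlie: 29.7 mi
Charlie→Delta: 32.3 mi
Delta→Echo: 71.5 mi
Echo→Foxtrot: 60.2 mi
The longest leg is Delta–Echo at 71.5 mi.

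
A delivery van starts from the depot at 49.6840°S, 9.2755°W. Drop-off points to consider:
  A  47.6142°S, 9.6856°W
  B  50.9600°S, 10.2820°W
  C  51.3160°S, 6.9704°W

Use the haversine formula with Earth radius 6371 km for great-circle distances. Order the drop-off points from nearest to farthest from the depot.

B, A, C

Distance from the depot at 49.6840°S, 9.2755°W to each:
B 50.9600°S, 10.2820°W: 158.9 km
A 47.6142°S, 9.6856°W: 232.1 km
C 51.3160°S, 6.9704°W: 243.9 km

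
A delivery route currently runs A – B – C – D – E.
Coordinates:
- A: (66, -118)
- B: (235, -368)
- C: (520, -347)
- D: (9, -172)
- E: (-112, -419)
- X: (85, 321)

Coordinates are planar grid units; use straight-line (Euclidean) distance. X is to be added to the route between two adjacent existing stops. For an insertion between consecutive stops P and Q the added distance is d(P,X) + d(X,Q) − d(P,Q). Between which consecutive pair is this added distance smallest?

Added distance for inserting X between each consecutive pair:
A–B: 842.8
B–C: 1216.5
C–D: 755.8
D–E: 989.6
Smallest added distance is 755.8, inserting between C and D.

between C and D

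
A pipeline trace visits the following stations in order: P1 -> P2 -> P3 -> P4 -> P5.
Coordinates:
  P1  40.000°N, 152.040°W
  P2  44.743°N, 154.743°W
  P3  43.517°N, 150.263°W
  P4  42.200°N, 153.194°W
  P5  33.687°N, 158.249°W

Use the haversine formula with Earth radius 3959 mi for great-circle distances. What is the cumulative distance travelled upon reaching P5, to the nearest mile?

1417 mi

Leg distances:
P1→P2: 355.5 mi  (cumulative 355.5 mi)
P2→P3: 237.7 mi  (cumulative 593.3 mi)
P3→P4: 174.1 mi  (cumulative 767.4 mi)
P4→P5: 649.2 mi  (cumulative 1416.6 mi)
Cumulative distance at P5 ≈ 1417 mi.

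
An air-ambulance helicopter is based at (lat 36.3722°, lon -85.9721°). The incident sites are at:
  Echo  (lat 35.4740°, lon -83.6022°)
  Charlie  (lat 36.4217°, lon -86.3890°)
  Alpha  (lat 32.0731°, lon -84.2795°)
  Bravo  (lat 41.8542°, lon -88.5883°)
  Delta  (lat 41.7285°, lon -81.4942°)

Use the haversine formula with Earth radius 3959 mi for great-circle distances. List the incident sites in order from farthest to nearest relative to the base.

Delta, Bravo, Alpha, Echo, Charlie

Computing each great-circle distance from (lat 36.3722°, lon -85.9721°):
Delta (lat 41.7285°, lon -81.4942°): 441.1 mi
Bravo (lat 41.8542°, lon -88.5883°): 403.9 mi
Alpha (lat 32.0731°, lon -84.2795°): 312.4 mi
Echo (lat 35.4740°, lon -83.6022°): 146.4 mi
Charlie (lat 36.4217°, lon -86.3890°): 23.4 mi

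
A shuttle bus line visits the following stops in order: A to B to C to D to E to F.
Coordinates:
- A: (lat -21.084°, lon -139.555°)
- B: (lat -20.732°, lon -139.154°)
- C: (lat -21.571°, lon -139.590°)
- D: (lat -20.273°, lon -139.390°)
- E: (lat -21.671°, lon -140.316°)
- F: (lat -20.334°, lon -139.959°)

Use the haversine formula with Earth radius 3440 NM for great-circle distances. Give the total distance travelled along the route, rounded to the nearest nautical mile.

347 NM

Leg distances:
A→B: 30.9 NM  (cumulative 30.9 NM)
B→C: 56.0 NM  (cumulative 86.8 NM)
C→D: 78.7 NM  (cumulative 165.6 NM)
D→E: 98.7 NM  (cumulative 264.3 NM)
E→F: 82.7 NM  (cumulative 347.0 NM)
Total route length ≈ 347 NM.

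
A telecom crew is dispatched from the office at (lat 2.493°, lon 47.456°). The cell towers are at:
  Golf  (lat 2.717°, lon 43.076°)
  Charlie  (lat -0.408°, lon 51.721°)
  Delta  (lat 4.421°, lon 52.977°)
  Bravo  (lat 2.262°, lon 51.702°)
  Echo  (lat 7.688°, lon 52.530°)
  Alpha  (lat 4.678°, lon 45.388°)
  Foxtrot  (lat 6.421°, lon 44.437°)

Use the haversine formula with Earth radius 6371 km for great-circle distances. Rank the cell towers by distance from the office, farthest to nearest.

Computing each great-circle distance from (lat 2.493°, lon 47.456°):
Echo (lat 7.688°, lon 52.530°): 805.8 km
Delta (lat 4.421°, lon 52.977°): 649.2 km
Charlie (lat -0.408°, lon 51.721°): 573.4 km
Foxtrot (lat 6.421°, lon 44.437°): 550.2 km
Golf (lat 2.717°, lon 43.076°): 487.2 km
Bravo (lat 2.262°, lon 51.702°): 472.4 km
Alpha (lat 4.678°, lon 45.388°): 334.2 km

Echo, Delta, Charlie, Foxtrot, Golf, Bravo, Alpha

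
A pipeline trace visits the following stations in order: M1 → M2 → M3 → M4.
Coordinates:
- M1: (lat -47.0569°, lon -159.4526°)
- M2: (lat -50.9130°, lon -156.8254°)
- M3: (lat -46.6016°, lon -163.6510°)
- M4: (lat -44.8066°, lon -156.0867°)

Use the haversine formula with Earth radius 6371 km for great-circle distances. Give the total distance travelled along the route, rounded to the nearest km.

Leg distances:
M1→M2: 469.6 km  (cumulative 469.6 km)
M2→M3: 692.4 km  (cumulative 1162.0 km)
M3→M4: 620.1 km  (cumulative 1782.1 km)
Total route length ≈ 1782 km.

1782 km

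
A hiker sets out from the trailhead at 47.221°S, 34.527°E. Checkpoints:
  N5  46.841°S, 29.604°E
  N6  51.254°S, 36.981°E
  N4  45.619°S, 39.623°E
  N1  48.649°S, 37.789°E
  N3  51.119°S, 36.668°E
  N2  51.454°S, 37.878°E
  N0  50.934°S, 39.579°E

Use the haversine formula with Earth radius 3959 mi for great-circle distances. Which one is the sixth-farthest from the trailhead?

N5

Distance to each, sorted:
N0: 343.5 mi
N2: 329.0 mi
N6: 299.8 mi
N3: 286.2 mi
N4: 266.7 mi
N5: 233.3 mi
N1: 180.4 mi
The sixth-farthest is N5 at 233.3 mi.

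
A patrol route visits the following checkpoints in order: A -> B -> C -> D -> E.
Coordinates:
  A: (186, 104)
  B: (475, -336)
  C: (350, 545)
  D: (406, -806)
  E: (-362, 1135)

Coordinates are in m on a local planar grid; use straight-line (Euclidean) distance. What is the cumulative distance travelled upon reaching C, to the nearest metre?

Leg distances:
A→B: 526.4 m  (cumulative 526.4 m)
B→C: 889.8 m  (cumulative 1416.2 m)
Cumulative distance at C ≈ 1416 m.

1416 m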